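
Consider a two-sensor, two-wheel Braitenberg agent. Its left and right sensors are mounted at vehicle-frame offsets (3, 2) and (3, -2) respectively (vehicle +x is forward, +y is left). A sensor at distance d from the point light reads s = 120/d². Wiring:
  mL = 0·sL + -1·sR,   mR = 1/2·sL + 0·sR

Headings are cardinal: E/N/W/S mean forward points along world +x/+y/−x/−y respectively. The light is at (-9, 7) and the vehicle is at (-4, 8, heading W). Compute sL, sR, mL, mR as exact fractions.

left sensor world pos  = (-7, 6); dL² = 5
right sensor world pos = (-7, 10); dR² = 13
sL = 120/5 = 24
sR = 120/13 = 120/13
mL = 0·sL + -1·sR = -120/13
mR = 1/2·sL + 0·sR = 12

24 120/13 -120/13 12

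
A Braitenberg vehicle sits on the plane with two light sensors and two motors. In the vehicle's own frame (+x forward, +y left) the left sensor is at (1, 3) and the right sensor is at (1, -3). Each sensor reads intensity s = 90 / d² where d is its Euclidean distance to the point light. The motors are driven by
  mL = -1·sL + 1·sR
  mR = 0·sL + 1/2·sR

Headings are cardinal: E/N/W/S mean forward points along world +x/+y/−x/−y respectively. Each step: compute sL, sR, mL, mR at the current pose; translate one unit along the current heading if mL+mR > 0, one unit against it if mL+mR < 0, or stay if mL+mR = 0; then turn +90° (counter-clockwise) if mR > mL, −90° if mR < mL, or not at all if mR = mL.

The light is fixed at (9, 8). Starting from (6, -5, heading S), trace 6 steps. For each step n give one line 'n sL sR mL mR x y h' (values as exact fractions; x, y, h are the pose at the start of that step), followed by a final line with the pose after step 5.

0 45/98 45/116 -405/5684 45/232 6 -5 S
1 18/25 90/293 -3024/7325 45/293 6 -6 E
2 45/109 9/17 216/1853 9/34 5 -6 N
3 90/281 18/25 2808/7025 9/25 5 -5 W
4 45/104 45/74 675/3848 45/148 4 -5 N
5 10/29 10/13 160/377 5/13 4 -4 W
final 3 -4 N

n=0: pose=(6,-5,S); sL=45/98, sR=45/116; mL=-405/5684, mR=45/232; mL+mR=1395/11368 → advance +1; mR−mL=3015/11368 → turn +1·90°
n=1: pose=(6,-6,E); sL=18/25, sR=90/293; mL=-3024/7325, mR=45/293; mL+mR=-1899/7325 → advance -1; mR−mL=4149/7325 → turn +1·90°
n=2: pose=(5,-6,N); sL=45/109, sR=9/17; mL=216/1853, mR=9/34; mL+mR=1413/3706 → advance +1; mR−mL=549/3706 → turn +1·90°
n=3: pose=(5,-5,W); sL=90/281, sR=18/25; mL=2808/7025, mR=9/25; mL+mR=5337/7025 → advance +1; mR−mL=-279/7025 → turn -1·90°
n=4: pose=(4,-5,N); sL=45/104, sR=45/74; mL=675/3848, mR=45/148; mL+mR=1845/3848 → advance +1; mR−mL=495/3848 → turn +1·90°
n=5: pose=(4,-4,W); sL=10/29, sR=10/13; mL=160/377, mR=5/13; mL+mR=305/377 → advance +1; mR−mL=-15/377 → turn -1·90°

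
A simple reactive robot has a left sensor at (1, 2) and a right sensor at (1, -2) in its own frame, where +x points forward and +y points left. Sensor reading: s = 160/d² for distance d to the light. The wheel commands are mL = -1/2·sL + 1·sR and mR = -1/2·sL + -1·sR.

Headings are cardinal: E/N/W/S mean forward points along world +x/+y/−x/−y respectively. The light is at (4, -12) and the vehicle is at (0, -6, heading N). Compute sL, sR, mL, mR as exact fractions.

32/17 160/53 1872/901 -3568/901

left sensor world pos  = (-2, -5); dL² = 85
right sensor world pos = (2, -5); dR² = 53
sL = 160/85 = 32/17
sR = 160/53 = 160/53
mL = -1/2·sL + 1·sR = 1872/901
mR = -1/2·sL + -1·sR = -3568/901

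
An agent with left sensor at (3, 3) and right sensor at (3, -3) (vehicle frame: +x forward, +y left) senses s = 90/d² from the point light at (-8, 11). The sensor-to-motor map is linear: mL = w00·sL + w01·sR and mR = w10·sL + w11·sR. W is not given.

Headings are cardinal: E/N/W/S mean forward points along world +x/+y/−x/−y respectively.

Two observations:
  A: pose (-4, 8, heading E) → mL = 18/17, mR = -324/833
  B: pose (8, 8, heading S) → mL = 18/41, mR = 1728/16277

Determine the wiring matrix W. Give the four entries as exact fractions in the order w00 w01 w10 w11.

obs A: pose=(-4,8,E) → sL=90/49, sR=18/17, mL=18/17, mR=-324/833
obs B: pose=(8,8,S) → sL=90/397, sR=18/41, mL=18/41, mR=1728/16277
sensor matrix S = [[90/49, 18/17], [90/397, 18/41]]; det S = 7678800/13558741
solve [mL_A; mL_B] = S·[w00; w01] and [mR_A; mR_B] = S·[w10; w11]:
  w00 = 0, w01 = 1, w10 = -1/2, w11 = 1/2

0 1 -1/2 1/2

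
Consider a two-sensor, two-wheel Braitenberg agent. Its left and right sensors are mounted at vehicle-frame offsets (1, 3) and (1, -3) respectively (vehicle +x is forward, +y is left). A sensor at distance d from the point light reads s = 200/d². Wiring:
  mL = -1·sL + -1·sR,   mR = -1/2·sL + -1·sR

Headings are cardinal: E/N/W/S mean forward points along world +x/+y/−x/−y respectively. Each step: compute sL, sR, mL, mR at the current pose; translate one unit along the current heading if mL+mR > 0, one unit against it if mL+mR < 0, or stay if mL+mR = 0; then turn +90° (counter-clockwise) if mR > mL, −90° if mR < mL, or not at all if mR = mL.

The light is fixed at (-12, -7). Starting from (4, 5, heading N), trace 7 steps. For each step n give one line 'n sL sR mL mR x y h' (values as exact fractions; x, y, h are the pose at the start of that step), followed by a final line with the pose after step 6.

0 100/169 20/53 -8680/8957 -6030/8957 4 5 N
1 200/289 200/421 -142000/121669 -99900/121669 4 4 W
2 2/5 25/37 -199/185 -162/185 5 4 S
3 200/549 40/81 -4240/4941 -3340/4941 5 5 E
4 100/169 20/53 -8680/8957 -6030/8957 4 5 N
5 200/289 200/421 -142000/121669 -99900/121669 4 4 W
6 2/5 25/37 -199/185 -162/185 5 4 S
final 5 5 E

n=0: pose=(4,5,N); sL=100/169, sR=20/53; mL=-8680/8957, mR=-6030/8957; mL+mR=-14710/8957 → advance -1; mR−mL=50/169 → turn +1·90°
n=1: pose=(4,4,W); sL=200/289, sR=200/421; mL=-142000/121669, mR=-99900/121669; mL+mR=-241900/121669 → advance -1; mR−mL=100/289 → turn +1·90°
n=2: pose=(5,4,S); sL=2/5, sR=25/37; mL=-199/185, mR=-162/185; mL+mR=-361/185 → advance -1; mR−mL=1/5 → turn +1·90°
n=3: pose=(5,5,E); sL=200/549, sR=40/81; mL=-4240/4941, mR=-3340/4941; mL+mR=-7580/4941 → advance -1; mR−mL=100/549 → turn +1·90°
n=4: pose=(4,5,N); sL=100/169, sR=20/53; mL=-8680/8957, mR=-6030/8957; mL+mR=-14710/8957 → advance -1; mR−mL=50/169 → turn +1·90°
n=5: pose=(4,4,W); sL=200/289, sR=200/421; mL=-142000/121669, mR=-99900/121669; mL+mR=-241900/121669 → advance -1; mR−mL=100/289 → turn +1·90°
n=6: pose=(5,4,S); sL=2/5, sR=25/37; mL=-199/185, mR=-162/185; mL+mR=-361/185 → advance -1; mR−mL=1/5 → turn +1·90°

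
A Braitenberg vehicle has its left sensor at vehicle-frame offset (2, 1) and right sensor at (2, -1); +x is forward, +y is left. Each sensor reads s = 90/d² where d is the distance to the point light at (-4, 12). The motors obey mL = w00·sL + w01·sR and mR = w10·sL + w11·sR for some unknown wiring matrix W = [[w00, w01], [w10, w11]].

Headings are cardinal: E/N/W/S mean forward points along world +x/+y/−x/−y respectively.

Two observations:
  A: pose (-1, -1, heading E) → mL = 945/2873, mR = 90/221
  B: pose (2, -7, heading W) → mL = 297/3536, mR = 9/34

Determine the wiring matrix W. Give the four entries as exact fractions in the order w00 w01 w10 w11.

obs A: pose=(-1,-1,E) → sL=90/169, sR=90/221, mL=945/2873, mR=90/221
obs B: pose=(2,-7,W) → sL=45/208, sR=9/34, mL=297/3536, mR=9/34
sensor matrix S = [[90/169, 90/221], [45/208, 9/34]]; det S = 1215/22984
solve [mL_A; mL_B] = S·[w00; w01] and [mR_A; mR_B] = S·[w10; w11]:
  w00 = 1, w01 = -1/2, w10 = 0, w11 = 1

1 -1/2 0 1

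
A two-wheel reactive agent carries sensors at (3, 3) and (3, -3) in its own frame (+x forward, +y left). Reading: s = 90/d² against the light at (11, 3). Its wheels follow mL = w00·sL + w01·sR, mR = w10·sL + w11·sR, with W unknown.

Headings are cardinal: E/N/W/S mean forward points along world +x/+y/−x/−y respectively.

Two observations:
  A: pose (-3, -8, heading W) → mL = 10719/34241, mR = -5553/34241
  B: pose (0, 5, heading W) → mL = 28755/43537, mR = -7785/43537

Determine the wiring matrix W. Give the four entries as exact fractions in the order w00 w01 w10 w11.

obs A: pose=(-3,-8,W) → sL=18/97, sR=90/353, mL=10719/34241, mR=-5553/34241
obs B: pose=(0,5,W) → sL=90/197, sR=90/221, mL=28755/43537, mR=-7785/43537
sensor matrix S = [[18/97, 90/353], [90/197, 90/221]]; det S = -60983280/1490750417
solve [mL_A; mL_B] = S·[w00; w01] and [mR_A; mR_B] = S·[w10; w11]:
  w00 = 1, w01 = 1/2, w10 = 1/2, w11 = -1

1 1/2 1/2 -1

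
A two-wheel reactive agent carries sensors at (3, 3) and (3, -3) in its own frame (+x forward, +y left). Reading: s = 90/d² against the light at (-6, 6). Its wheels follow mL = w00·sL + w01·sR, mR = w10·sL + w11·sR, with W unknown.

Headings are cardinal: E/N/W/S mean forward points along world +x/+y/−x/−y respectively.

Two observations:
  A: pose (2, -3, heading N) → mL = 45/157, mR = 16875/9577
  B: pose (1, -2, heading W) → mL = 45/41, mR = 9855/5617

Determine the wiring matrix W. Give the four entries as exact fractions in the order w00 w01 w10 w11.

obs A: pose=(2,-3,N) → sL=90/61, sR=90/157, mL=45/157, mR=16875/9577
obs B: pose=(1,-2,W) → sL=90/137, sR=90/41, mL=45/41, mR=9855/5617
sensor matrix S = [[90/61, 90/157], [90/137, 90/41]]; det S = 153964800/53794009
solve [mL_A; mL_B] = S·[w00; w01] and [mR_A; mR_B] = S·[w10; w11]:
  w00 = 0, w01 = 1/2, w10 = 1, w11 = 1/2

0 1/2 1 1/2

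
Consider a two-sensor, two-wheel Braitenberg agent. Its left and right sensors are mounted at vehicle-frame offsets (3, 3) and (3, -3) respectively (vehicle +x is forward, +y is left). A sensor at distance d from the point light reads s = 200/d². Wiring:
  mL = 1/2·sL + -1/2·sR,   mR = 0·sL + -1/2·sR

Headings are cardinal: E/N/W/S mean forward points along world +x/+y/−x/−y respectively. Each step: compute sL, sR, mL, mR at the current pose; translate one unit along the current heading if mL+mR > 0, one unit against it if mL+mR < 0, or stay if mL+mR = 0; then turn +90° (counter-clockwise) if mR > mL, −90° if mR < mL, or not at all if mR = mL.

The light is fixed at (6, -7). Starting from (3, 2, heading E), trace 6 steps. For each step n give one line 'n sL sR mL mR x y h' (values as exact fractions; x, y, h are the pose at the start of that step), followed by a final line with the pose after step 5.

0 25/18 50/9 -25/12 -25/9 3 2 E
1 200/37 40/17 960/629 -20/17 2 2 S
2 100/37 20/17 480/629 -10/17 2 1 W
3 40/37 8/5 -48/185 -4/5 1 1 N
4 25/13 10 -105/26 -5 1 0 E
5 8 200/97 288/97 -100/97 0 0 S
final 0 -1 W

n=0: pose=(3,2,E); sL=25/18, sR=50/9; mL=-25/12, mR=-25/9; mL+mR=-175/36 → advance -1; mR−mL=-25/36 → turn -1·90°
n=1: pose=(2,2,S); sL=200/37, sR=40/17; mL=960/629, mR=-20/17; mL+mR=220/629 → advance +1; mR−mL=-100/37 → turn -1·90°
n=2: pose=(2,1,W); sL=100/37, sR=20/17; mL=480/629, mR=-10/17; mL+mR=110/629 → advance +1; mR−mL=-50/37 → turn -1·90°
n=3: pose=(1,1,N); sL=40/37, sR=8/5; mL=-48/185, mR=-4/5; mL+mR=-196/185 → advance -1; mR−mL=-20/37 → turn -1·90°
n=4: pose=(1,0,E); sL=25/13, sR=10; mL=-105/26, mR=-5; mL+mR=-235/26 → advance -1; mR−mL=-25/26 → turn -1·90°
n=5: pose=(0,0,S); sL=8, sR=200/97; mL=288/97, mR=-100/97; mL+mR=188/97 → advance +1; mR−mL=-4 → turn -1·90°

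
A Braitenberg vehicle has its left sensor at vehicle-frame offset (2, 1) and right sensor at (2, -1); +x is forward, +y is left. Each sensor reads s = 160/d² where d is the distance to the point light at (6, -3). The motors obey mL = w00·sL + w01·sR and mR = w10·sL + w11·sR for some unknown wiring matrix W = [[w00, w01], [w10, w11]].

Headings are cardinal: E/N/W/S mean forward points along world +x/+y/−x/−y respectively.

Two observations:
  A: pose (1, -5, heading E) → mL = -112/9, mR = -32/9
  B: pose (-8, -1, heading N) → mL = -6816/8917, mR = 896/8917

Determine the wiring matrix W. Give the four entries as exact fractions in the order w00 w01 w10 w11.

obs A: pose=(1,-5,E) → sL=16, sR=80/9, mL=-112/9, mR=-32/9
obs B: pose=(-8,-1,N) → sL=160/241, sR=32/37, mL=-6816/8917, mR=896/8917
sensor matrix S = [[16, 80/9], [160/241, 32/37]]; det S = 636928/80253
solve [mL_A; mL_B] = S·[w00; w01] and [mR_A; mR_B] = S·[w10; w11]:
  w00 = -1/2, w01 = -1/2, w10 = -1/2, w11 = 1/2

-1/2 -1/2 -1/2 1/2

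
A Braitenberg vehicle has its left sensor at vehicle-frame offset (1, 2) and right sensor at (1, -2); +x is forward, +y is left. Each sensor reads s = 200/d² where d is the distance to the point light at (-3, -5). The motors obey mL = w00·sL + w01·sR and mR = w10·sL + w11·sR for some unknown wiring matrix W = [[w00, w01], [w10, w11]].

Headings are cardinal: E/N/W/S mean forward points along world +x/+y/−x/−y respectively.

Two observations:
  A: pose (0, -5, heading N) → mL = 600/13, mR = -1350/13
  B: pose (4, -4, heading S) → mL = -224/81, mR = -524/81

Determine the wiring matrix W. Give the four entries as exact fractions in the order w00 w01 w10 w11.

1/2 -1/2 -1 -1/2

obs A: pose=(0,-5,N) → sL=100, sR=100/13, mL=600/13, mR=-1350/13
obs B: pose=(4,-4,S) → sL=200/81, sR=8, mL=-224/81, mR=-524/81
sensor matrix S = [[100, 100/13], [200/81, 8]]; det S = 822400/1053
solve [mL_A; mL_B] = S·[w00; w01] and [mR_A; mR_B] = S·[w10; w11]:
  w00 = 1/2, w01 = -1/2, w10 = -1, w11 = -1/2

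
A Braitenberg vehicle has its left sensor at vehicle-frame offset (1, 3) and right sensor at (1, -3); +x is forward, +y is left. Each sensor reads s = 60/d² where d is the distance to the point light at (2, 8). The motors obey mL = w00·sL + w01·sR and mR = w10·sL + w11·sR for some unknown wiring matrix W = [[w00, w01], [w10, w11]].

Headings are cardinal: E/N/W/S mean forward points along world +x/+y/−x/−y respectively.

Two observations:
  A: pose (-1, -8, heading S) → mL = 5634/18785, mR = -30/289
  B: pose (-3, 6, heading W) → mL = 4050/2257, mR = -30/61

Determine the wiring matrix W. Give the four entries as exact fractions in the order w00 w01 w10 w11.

1 1/2 -1/2 0

obs A: pose=(-1,-8,S) → sL=60/289, sR=12/65, mL=5634/18785, mR=-30/289
obs B: pose=(-3,6,W) → sL=60/61, sR=60/37, mL=4050/2257, mR=-30/61
sensor matrix S = [[60/289, 12/65], [60/61, 60/37]]; det S = 1315008/8479549
solve [mL_A; mL_B] = S·[w00; w01] and [mR_A; mR_B] = S·[w10; w11]:
  w00 = 1, w01 = 1/2, w10 = -1/2, w11 = 0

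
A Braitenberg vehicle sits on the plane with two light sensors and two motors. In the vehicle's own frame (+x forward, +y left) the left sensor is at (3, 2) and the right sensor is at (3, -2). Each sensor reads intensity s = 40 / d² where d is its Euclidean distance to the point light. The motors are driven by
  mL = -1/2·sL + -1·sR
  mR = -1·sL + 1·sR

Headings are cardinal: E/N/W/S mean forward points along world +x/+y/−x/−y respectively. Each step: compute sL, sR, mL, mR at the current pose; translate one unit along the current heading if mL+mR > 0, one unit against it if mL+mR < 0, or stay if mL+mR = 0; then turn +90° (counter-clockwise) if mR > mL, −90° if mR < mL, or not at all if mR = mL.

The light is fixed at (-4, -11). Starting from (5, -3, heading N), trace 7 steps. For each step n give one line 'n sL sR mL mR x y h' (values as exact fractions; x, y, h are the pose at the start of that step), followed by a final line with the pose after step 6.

0 4/17 20/121 -582/2057 -144/2057 5 -3 N
1 40/61 40/117 -4780/7137 -2240/7137 5 -4 W
2 1/4 1/2 -5/8 1/4 6 -4 S
3 40/269 8/41 -2972/11029 512/11029 6 -3 E
4 4/17 20/121 -582/2057 -144/2057 5 -3 N
5 40/61 40/117 -4780/7137 -2240/7137 5 -4 W
6 1/4 1/2 -5/8 1/4 6 -4 S
final 6 -3 E

n=0: pose=(5,-3,N); sL=4/17, sR=20/121; mL=-582/2057, mR=-144/2057; mL+mR=-6/17 → advance -1; mR−mL=438/2057 → turn +1·90°
n=1: pose=(5,-4,W); sL=40/61, sR=40/117; mL=-4780/7137, mR=-2240/7137; mL+mR=-60/61 → advance -1; mR−mL=2540/7137 → turn +1·90°
n=2: pose=(6,-4,S); sL=1/4, sR=1/2; mL=-5/8, mR=1/4; mL+mR=-3/8 → advance -1; mR−mL=7/8 → turn +1·90°
n=3: pose=(6,-3,E); sL=40/269, sR=8/41; mL=-2972/11029, mR=512/11029; mL+mR=-60/269 → advance -1; mR−mL=3484/11029 → turn +1·90°
n=4: pose=(5,-3,N); sL=4/17, sR=20/121; mL=-582/2057, mR=-144/2057; mL+mR=-6/17 → advance -1; mR−mL=438/2057 → turn +1·90°
n=5: pose=(5,-4,W); sL=40/61, sR=40/117; mL=-4780/7137, mR=-2240/7137; mL+mR=-60/61 → advance -1; mR−mL=2540/7137 → turn +1·90°
n=6: pose=(6,-4,S); sL=1/4, sR=1/2; mL=-5/8, mR=1/4; mL+mR=-3/8 → advance -1; mR−mL=7/8 → turn +1·90°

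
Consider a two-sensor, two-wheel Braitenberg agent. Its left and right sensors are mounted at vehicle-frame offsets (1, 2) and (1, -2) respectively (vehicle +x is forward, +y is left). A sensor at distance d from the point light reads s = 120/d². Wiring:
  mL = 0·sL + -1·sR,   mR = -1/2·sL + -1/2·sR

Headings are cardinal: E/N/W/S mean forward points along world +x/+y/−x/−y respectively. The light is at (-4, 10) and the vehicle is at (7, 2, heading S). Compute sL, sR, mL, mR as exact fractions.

12/25 20/27 -20/27 -412/675

left sensor world pos  = (9, 1); dL² = 250
right sensor world pos = (5, 1); dR² = 162
sL = 120/250 = 12/25
sR = 120/162 = 20/27
mL = 0·sL + -1·sR = -20/27
mR = -1/2·sL + -1/2·sR = -412/675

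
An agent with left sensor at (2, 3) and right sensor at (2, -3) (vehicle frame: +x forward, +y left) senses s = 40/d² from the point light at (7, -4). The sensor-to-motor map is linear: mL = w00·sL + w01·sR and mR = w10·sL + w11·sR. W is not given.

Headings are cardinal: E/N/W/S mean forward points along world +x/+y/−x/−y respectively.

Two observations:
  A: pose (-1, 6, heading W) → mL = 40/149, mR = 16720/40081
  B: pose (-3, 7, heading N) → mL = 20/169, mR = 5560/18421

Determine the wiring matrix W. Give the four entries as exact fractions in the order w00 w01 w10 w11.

obs A: pose=(-1,6,W) → sL=40/149, sR=40/269, mL=40/149, mR=16720/40081
obs B: pose=(-3,7,N) → sL=20/169, sR=20/109, mL=20/169, mR=5560/18421
sensor matrix S = [[40/149, 40/269], [20/169, 20/109]]; det S = 23376000/738332101
solve [mL_A; mL_B] = S·[w00; w01] and [mR_A; mR_B] = S·[w10; w11]:
  w00 = 1, w01 = 0, w10 = 1, w11 = 1

1 0 1 1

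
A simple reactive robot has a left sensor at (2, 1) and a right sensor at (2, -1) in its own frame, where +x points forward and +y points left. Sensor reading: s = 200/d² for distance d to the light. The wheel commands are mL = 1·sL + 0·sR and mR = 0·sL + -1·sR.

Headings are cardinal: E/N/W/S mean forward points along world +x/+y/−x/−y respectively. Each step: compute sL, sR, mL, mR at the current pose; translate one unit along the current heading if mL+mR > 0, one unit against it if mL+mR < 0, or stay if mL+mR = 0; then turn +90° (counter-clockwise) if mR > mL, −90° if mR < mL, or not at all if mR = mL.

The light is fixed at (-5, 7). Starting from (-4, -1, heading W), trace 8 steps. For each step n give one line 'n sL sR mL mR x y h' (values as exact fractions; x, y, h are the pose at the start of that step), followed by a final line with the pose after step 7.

0 100/41 4 100/41 -4 -4 -1 W
1 200/37 40/9 200/37 -40/9 -3 -1 N
2 50/13 5/2 50/13 -5/2 -3 0 E
3 200/97 40/17 200/97 -40/17 -2 0 S
4 4 100/13 4 -100/13 -2 1 W
5 8 200/41 8 -200/41 -1 1 N
6 50/13 25/9 50/13 -25/9 -1 2 E
7 40/17 40/13 40/17 -40/13 0 2 S
final 0 3 W

n=0: pose=(-4,-1,W); sL=100/41, sR=4; mL=100/41, mR=-4; mL+mR=-64/41 → advance -1; mR−mL=-264/41 → turn -1·90°
n=1: pose=(-3,-1,N); sL=200/37, sR=40/9; mL=200/37, mR=-40/9; mL+mR=320/333 → advance +1; mR−mL=-3280/333 → turn -1·90°
n=2: pose=(-3,0,E); sL=50/13, sR=5/2; mL=50/13, mR=-5/2; mL+mR=35/26 → advance +1; mR−mL=-165/26 → turn -1·90°
n=3: pose=(-2,0,S); sL=200/97, sR=40/17; mL=200/97, mR=-40/17; mL+mR=-480/1649 → advance -1; mR−mL=-7280/1649 → turn -1·90°
n=4: pose=(-2,1,W); sL=4, sR=100/13; mL=4, mR=-100/13; mL+mR=-48/13 → advance -1; mR−mL=-152/13 → turn -1·90°
n=5: pose=(-1,1,N); sL=8, sR=200/41; mL=8, mR=-200/41; mL+mR=128/41 → advance +1; mR−mL=-528/41 → turn -1·90°
n=6: pose=(-1,2,E); sL=50/13, sR=25/9; mL=50/13, mR=-25/9; mL+mR=125/117 → advance +1; mR−mL=-775/117 → turn -1·90°
n=7: pose=(0,2,S); sL=40/17, sR=40/13; mL=40/17, mR=-40/13; mL+mR=-160/221 → advance -1; mR−mL=-1200/221 → turn -1·90°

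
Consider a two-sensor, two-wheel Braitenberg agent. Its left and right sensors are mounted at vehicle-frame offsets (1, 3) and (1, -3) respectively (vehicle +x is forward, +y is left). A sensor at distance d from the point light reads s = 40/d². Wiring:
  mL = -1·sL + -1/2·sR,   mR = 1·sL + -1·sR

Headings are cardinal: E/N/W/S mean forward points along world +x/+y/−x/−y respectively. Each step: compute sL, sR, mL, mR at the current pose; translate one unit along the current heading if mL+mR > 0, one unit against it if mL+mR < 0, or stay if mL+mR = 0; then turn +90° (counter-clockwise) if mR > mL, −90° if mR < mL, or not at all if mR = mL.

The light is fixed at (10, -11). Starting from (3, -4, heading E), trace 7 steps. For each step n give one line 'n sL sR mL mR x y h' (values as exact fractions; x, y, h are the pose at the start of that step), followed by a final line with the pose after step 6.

n=0: pose=(3,-4,E); sL=5/17, sR=10/13; mL=-150/221, mR=-105/221; mL+mR=-15/13 → advance -1; mR−mL=45/221 → turn +1·90°
n=1: pose=(2,-4,N); sL=8/37, sR=40/89; mL=-1452/3293, mR=-768/3293; mL+mR=-60/89 → advance -1; mR−mL=684/3293 → turn +1·90°
n=2: pose=(2,-5,W); sL=4/9, sR=20/81; mL=-46/81, mR=16/81; mL+mR=-10/27 → advance -1; mR−mL=62/81 → turn +1·90°
n=3: pose=(3,-5,S); sL=40/41, sR=8/25; mL=-1164/1025, mR=672/1025; mL+mR=-12/25 → advance -1; mR−mL=1836/1025 → turn +1·90°
n=4: pose=(3,-4,E); sL=5/17, sR=10/13; mL=-150/221, mR=-105/221; mL+mR=-15/13 → advance -1; mR−mL=45/221 → turn +1·90°
n=5: pose=(2,-4,N); sL=8/37, sR=40/89; mL=-1452/3293, mR=-768/3293; mL+mR=-60/89 → advance -1; mR−mL=684/3293 → turn +1·90°
n=6: pose=(2,-5,W); sL=4/9, sR=20/81; mL=-46/81, mR=16/81; mL+mR=-10/27 → advance -1; mR−mL=62/81 → turn +1·90°

0 5/17 10/13 -150/221 -105/221 3 -4 E
1 8/37 40/89 -1452/3293 -768/3293 2 -4 N
2 4/9 20/81 -46/81 16/81 2 -5 W
3 40/41 8/25 -1164/1025 672/1025 3 -5 S
4 5/17 10/13 -150/221 -105/221 3 -4 E
5 8/37 40/89 -1452/3293 -768/3293 2 -4 N
6 4/9 20/81 -46/81 16/81 2 -5 W
final 3 -5 S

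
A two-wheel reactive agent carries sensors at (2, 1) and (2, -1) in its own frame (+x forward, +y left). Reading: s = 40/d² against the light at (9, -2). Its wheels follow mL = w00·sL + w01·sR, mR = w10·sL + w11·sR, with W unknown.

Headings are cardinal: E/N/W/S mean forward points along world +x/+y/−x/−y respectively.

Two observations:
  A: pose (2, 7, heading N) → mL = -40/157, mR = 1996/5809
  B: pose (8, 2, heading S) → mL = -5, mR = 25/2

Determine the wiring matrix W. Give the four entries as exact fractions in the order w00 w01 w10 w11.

obs A: pose=(2,7,N) → sL=8/37, sR=40/157, mL=-40/157, mR=1996/5809
obs B: pose=(8,2,S) → sL=10, sR=5, mL=-5, mR=25/2
sensor matrix S = [[8/37, 40/157], [10, 5]]; det S = -8520/5809
solve [mL_A; mL_B] = S·[w00; w01] and [mR_A; mR_B] = S·[w10; w11]:
  w00 = 0, w01 = -1, w10 = 1, w11 = 1/2

0 -1 1 1/2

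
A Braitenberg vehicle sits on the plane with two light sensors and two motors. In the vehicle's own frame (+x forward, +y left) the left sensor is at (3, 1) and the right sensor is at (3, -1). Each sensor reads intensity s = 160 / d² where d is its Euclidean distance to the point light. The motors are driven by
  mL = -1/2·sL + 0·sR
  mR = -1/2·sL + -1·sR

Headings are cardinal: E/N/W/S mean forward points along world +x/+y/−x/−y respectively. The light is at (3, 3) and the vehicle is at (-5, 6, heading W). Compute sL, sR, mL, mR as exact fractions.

32/25 160/137 -16/25 -6192/3425

left sensor world pos  = (-8, 5); dL² = 125
right sensor world pos = (-8, 7); dR² = 137
sL = 160/125 = 32/25
sR = 160/137 = 160/137
mL = -1/2·sL + 0·sR = -16/25
mR = -1/2·sL + -1·sR = -6192/3425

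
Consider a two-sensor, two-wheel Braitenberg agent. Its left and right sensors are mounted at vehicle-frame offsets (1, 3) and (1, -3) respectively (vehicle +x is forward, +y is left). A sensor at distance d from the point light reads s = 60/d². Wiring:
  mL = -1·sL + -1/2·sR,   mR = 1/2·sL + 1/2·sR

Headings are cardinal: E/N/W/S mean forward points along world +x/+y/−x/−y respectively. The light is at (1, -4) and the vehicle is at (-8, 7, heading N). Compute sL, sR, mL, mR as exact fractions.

left sensor world pos  = (-11, 8); dL² = 288
right sensor world pos = (-5, 8); dR² = 180
sL = 60/288 = 5/24
sR = 60/180 = 1/3
mL = -1·sL + -1/2·sR = -3/8
mR = 1/2·sL + 1/2·sR = 13/48

5/24 1/3 -3/8 13/48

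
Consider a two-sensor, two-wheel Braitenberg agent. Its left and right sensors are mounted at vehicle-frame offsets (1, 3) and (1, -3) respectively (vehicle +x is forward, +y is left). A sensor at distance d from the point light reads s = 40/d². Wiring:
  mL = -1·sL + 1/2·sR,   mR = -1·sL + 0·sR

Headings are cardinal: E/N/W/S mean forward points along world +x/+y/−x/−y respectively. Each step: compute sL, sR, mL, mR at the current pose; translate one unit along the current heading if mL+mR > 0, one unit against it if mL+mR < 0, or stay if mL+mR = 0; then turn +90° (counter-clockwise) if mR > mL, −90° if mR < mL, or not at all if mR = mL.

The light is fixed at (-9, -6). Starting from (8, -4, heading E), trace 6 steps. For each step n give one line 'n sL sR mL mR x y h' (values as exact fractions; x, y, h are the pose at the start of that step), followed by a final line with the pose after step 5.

n=0: pose=(8,-4,E); sL=40/349, sR=8/65; mL=-1204/22685, mR=-40/349; mL+mR=-3804/22685 → advance -1; mR−mL=-4/65 → turn -1·90°
n=1: pose=(7,-4,S); sL=20/181, sR=4/17; mL=22/3077, mR=-20/181; mL+mR=-318/3077 → advance -1; mR−mL=-2/17 → turn -1·90°
n=2: pose=(7,-3,W); sL=8/45, sR=40/261; mL=-44/435, mR=-8/45; mL+mR=-364/1305 → advance -1; mR−mL=-20/261 → turn -1·90°
n=3: pose=(8,-3,N); sL=10/53, sR=5/52; mL=-775/5512, mR=-10/53; mL+mR=-1815/5512 → advance -1; mR−mL=-5/104 → turn -1·90°
n=4: pose=(8,-4,E); sL=40/349, sR=8/65; mL=-1204/22685, mR=-40/349; mL+mR=-3804/22685 → advance -1; mR−mL=-4/65 → turn -1·90°
n=5: pose=(7,-4,S); sL=20/181, sR=4/17; mL=22/3077, mR=-20/181; mL+mR=-318/3077 → advance -1; mR−mL=-2/17 → turn -1·90°

0 40/349 8/65 -1204/22685 -40/349 8 -4 E
1 20/181 4/17 22/3077 -20/181 7 -4 S
2 8/45 40/261 -44/435 -8/45 7 -3 W
3 10/53 5/52 -775/5512 -10/53 8 -3 N
4 40/349 8/65 -1204/22685 -40/349 8 -4 E
5 20/181 4/17 22/3077 -20/181 7 -4 S
final 7 -3 W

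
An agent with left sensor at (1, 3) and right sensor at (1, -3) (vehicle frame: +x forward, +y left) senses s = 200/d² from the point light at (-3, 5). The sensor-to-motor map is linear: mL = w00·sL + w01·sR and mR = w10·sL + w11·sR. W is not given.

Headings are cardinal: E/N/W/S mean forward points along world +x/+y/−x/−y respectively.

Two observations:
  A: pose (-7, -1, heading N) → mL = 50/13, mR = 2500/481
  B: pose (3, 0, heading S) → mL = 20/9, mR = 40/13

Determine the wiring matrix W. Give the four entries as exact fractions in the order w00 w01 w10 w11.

obs A: pose=(-7,-1,N) → sL=100/37, sR=100/13, mL=50/13, mR=2500/481
obs B: pose=(3,0,S) → sL=200/117, sR=40/9, mL=20/9, mR=40/13
sensor matrix S = [[100/37, 100/13], [200/117, 40/9]]; det S = -64000/56277
solve [mL_A; mL_B] = S·[w00; w01] and [mR_A; mR_B] = S·[w10; w11]:
  w00 = 0, w01 = 1/2, w10 = 1/2, w11 = 1/2

0 1/2 1/2 1/2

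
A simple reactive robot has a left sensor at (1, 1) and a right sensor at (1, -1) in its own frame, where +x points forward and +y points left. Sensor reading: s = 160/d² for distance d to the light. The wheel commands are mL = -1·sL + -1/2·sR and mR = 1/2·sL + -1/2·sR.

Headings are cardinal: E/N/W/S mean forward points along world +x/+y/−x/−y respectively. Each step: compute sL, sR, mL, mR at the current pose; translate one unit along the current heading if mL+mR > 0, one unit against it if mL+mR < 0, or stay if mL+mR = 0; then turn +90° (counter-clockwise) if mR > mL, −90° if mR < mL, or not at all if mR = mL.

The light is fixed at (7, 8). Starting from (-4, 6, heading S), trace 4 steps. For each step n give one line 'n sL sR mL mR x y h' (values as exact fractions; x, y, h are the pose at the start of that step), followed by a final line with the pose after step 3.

n=0: pose=(-4,6,S); sL=160/109, sR=160/153; mL=-33200/16677, mR=3520/16677; mL+mR=-29680/16677 → advance -1; mR−mL=240/109 → turn +1·90°
n=1: pose=(-4,7,E); sL=8/5, sR=20/13; mL=-154/65, mR=2/65; mL+mR=-152/65 → advance -1; mR−mL=12/5 → turn +1·90°
n=2: pose=(-5,7,N); sL=160/169, sR=160/121; mL=-32880/20449, mR=-3840/20449; mL+mR=-36720/20449 → advance -1; mR−mL=240/169 → turn +1·90°
n=3: pose=(-5,6,W); sL=80/89, sR=16/17; mL=-2072/1513, mR=-32/1513; mL+mR=-2104/1513 → advance -1; mR−mL=120/89 → turn +1·90°

0 160/109 160/153 -33200/16677 3520/16677 -4 6 S
1 8/5 20/13 -154/65 2/65 -4 7 E
2 160/169 160/121 -32880/20449 -3840/20449 -5 7 N
3 80/89 16/17 -2072/1513 -32/1513 -5 6 W
final -4 6 S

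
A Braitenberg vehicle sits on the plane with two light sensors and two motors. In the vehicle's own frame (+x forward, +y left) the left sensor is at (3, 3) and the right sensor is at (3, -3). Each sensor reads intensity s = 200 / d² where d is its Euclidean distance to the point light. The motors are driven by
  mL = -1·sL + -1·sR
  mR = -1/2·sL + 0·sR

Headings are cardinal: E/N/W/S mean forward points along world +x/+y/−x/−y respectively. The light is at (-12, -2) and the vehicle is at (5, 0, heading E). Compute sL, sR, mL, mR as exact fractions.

left sensor world pos  = (8, 3); dL² = 425
right sensor world pos = (8, -3); dR² = 401
sL = 200/425 = 8/17
sR = 200/401 = 200/401
mL = -1·sL + -1·sR = -6608/6817
mR = -1/2·sL + 0·sR = -4/17

8/17 200/401 -6608/6817 -4/17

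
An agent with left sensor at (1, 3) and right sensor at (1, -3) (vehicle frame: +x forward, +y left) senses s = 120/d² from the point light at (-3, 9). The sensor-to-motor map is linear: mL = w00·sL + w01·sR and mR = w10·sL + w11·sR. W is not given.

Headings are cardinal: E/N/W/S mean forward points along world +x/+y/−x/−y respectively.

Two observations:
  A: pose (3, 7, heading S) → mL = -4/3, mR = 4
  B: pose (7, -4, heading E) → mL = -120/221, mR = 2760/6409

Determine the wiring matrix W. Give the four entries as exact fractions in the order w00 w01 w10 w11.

-1 0 1/2 1/2

obs A: pose=(3,7,S) → sL=4/3, sR=20/3, mL=-4/3, mR=4
obs B: pose=(7,-4,E) → sL=120/221, sR=120/377, mL=-120/221, mR=2760/6409
sensor matrix S = [[4/3, 20/3], [120/221, 120/377]]; det S = -20480/6409
solve [mL_A; mL_B] = S·[w00; w01] and [mR_A; mR_B] = S·[w10; w11]:
  w00 = -1, w01 = 0, w10 = 1/2, w11 = 1/2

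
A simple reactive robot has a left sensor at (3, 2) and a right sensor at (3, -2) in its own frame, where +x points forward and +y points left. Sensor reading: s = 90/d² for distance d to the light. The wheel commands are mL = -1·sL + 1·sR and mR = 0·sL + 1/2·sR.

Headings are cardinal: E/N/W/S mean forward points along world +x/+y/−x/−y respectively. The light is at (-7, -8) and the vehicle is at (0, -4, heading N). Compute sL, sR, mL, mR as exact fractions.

45/37 9/13 -252/481 9/26

left sensor world pos  = (-2, -1); dL² = 74
right sensor world pos = (2, -1); dR² = 130
sL = 90/74 = 45/37
sR = 90/130 = 9/13
mL = -1·sL + 1·sR = -252/481
mR = 0·sL + 1/2·sR = 9/26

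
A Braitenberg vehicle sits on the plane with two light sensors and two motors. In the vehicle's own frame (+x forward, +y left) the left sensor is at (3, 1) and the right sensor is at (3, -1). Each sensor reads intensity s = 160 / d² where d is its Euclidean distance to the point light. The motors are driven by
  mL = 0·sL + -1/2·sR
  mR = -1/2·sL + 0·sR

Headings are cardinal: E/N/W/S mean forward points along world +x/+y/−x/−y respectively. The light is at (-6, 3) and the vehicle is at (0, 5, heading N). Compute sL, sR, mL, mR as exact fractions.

left sensor world pos  = (-1, 8); dL² = 50
right sensor world pos = (1, 8); dR² = 74
sL = 160/50 = 16/5
sR = 160/74 = 80/37
mL = 0·sL + -1/2·sR = -40/37
mR = -1/2·sL + 0·sR = -8/5

16/5 80/37 -40/37 -8/5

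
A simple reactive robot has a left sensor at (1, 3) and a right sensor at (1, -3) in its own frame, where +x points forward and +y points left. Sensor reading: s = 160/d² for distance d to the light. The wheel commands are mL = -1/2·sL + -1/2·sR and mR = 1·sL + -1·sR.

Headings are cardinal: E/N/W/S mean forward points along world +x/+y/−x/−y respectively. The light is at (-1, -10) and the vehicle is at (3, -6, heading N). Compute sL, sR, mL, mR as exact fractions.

left sensor world pos  = (0, -5); dL² = 26
right sensor world pos = (6, -5); dR² = 74
sL = 160/26 = 80/13
sR = 160/74 = 80/37
mL = -1/2·sL + -1/2·sR = -2000/481
mR = 1·sL + -1·sR = 1920/481

80/13 80/37 -2000/481 1920/481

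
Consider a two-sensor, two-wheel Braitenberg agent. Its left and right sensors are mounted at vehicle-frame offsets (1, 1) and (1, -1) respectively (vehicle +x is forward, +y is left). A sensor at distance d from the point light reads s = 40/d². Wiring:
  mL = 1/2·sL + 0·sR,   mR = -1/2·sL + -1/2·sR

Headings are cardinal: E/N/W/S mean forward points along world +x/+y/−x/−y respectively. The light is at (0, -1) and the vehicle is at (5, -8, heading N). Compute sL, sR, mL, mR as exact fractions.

10/13 5/9 5/13 -155/234

left sensor world pos  = (4, -7); dL² = 52
right sensor world pos = (6, -7); dR² = 72
sL = 40/52 = 10/13
sR = 40/72 = 5/9
mL = 1/2·sL + 0·sR = 5/13
mR = -1/2·sL + -1/2·sR = -155/234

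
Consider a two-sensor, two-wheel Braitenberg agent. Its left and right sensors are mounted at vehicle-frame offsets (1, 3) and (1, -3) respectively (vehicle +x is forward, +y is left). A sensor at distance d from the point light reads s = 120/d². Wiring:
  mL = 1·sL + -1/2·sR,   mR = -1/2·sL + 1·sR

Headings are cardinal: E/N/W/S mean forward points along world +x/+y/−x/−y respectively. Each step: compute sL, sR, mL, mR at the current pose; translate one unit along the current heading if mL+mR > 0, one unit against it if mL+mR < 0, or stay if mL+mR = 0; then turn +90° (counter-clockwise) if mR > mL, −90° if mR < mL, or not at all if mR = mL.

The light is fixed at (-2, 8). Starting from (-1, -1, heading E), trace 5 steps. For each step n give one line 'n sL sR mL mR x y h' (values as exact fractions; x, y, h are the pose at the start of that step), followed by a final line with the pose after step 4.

0 3 30/37 96/37 -51/74 -1 -1 E
1 24/25 120/101 924/2525 1788/2525 0 -1 S
2 60/29 60/89 4470/2581 -930/2581 0 -2 E
3 120/157 120/121 5100/18997 11580/18997 1 -2 S
4 3/2 30/53 129/106 -39/212 1 -3 E
final 2 -3 S

n=0: pose=(-1,-1,E); sL=3, sR=30/37; mL=96/37, mR=-51/74; mL+mR=141/74 → advance +1; mR−mL=-243/74 → turn -1·90°
n=1: pose=(0,-1,S); sL=24/25, sR=120/101; mL=924/2525, mR=1788/2525; mL+mR=2712/2525 → advance +1; mR−mL=864/2525 → turn +1·90°
n=2: pose=(0,-2,E); sL=60/29, sR=60/89; mL=4470/2581, mR=-930/2581; mL+mR=3540/2581 → advance +1; mR−mL=-5400/2581 → turn -1·90°
n=3: pose=(1,-2,S); sL=120/157, sR=120/121; mL=5100/18997, mR=11580/18997; mL+mR=16680/18997 → advance +1; mR−mL=6480/18997 → turn +1·90°
n=4: pose=(1,-3,E); sL=3/2, sR=30/53; mL=129/106, mR=-39/212; mL+mR=219/212 → advance +1; mR−mL=-297/212 → turn -1·90°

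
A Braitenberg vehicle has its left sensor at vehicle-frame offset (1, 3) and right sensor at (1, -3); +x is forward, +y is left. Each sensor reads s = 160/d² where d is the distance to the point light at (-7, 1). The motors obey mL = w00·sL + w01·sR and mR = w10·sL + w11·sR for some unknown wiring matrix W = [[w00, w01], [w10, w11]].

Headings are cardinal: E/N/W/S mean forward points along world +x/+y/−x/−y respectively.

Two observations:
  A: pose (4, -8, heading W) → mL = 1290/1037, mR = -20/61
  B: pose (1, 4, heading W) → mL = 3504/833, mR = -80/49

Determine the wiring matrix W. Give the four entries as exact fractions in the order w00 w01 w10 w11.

1 1/2 -1/2 0

obs A: pose=(4,-8,W) → sL=40/61, sR=20/17, mL=1290/1037, mR=-20/61
obs B: pose=(1,4,W) → sL=160/49, sR=32/17, mL=3504/833, mR=-80/49
sensor matrix S = [[40/61, 20/17], [160/49, 32/17]]; det S = -132480/50813
solve [mL_A; mL_B] = S·[w00; w01] and [mR_A; mR_B] = S·[w10; w11]:
  w00 = 1, w01 = 1/2, w10 = -1/2, w11 = 0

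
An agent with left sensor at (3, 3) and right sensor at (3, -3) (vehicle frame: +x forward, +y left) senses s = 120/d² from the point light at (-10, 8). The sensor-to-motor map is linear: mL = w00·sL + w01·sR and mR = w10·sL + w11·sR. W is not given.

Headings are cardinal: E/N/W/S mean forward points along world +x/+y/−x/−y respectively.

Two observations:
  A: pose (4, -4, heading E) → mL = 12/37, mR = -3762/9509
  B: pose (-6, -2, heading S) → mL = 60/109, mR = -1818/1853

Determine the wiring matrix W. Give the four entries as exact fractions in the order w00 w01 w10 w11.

obs A: pose=(4,-4,E) → sL=12/37, sR=60/257, mL=12/37, mR=-3762/9509
obs B: pose=(-6,-2,S) → sL=60/109, sR=12/17, mL=60/109, mR=-1818/1853
sensor matrix S = [[12/37, 60/257], [60/109, 12/17]]; det S = 1769472/17620177
solve [mL_A; mL_B] = S·[w00; w01] and [mR_A; mR_B] = S·[w10; w11]:
  w00 = 1, w01 = 0, w10 = -1/2, w11 = -1

1 0 -1/2 -1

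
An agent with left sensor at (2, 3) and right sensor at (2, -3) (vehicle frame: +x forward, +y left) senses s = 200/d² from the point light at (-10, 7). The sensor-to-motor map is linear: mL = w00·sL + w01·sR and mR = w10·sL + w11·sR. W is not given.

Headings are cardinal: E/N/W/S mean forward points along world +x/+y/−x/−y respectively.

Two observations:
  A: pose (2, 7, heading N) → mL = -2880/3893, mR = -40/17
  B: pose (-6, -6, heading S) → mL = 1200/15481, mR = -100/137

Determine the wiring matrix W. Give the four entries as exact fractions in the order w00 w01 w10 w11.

obs A: pose=(2,7,N) → sL=40/17, sR=200/229, mL=-2880/3893, mR=-40/17
obs B: pose=(-6,-6,S) → sL=100/137, sR=100/113, mL=1200/15481, mR=-100/137
sensor matrix S = [[40/17, 200/229], [100/137, 100/113]]; det S = 87072000/60267533
solve [mL_A; mL_B] = S·[w00; w01] and [mR_A; mR_B] = S·[w10; w11]:
  w00 = -1/2, w01 = 1/2, w10 = -1, w11 = 0

-1/2 1/2 -1 0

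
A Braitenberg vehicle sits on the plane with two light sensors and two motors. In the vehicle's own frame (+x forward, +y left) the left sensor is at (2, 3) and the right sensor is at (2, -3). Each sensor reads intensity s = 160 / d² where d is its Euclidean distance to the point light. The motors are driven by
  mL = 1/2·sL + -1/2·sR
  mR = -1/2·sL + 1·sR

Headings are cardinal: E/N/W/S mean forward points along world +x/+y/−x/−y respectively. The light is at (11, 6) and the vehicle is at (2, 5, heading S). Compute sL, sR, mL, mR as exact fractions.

left sensor world pos  = (5, 3); dL² = 45
right sensor world pos = (-1, 3); dR² = 153
sL = 160/45 = 32/9
sR = 160/153 = 160/153
mL = 1/2·sL + -1/2·sR = 64/51
mR = -1/2·sL + 1·sR = -112/153

32/9 160/153 64/51 -112/153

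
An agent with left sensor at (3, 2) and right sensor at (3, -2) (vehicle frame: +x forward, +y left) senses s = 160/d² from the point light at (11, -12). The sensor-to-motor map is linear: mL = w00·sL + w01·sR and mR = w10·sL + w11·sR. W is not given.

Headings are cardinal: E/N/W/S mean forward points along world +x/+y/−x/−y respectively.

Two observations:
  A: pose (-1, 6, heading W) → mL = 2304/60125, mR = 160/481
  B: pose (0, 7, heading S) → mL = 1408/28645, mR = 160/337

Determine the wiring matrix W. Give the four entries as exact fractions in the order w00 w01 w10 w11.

1/2 -1/2 1 0

obs A: pose=(-1,6,W) → sL=160/481, sR=32/125, mL=2304/60125, mR=160/481
obs B: pose=(0,7,S) → sL=160/337, sR=32/85, mL=1408/28645, mR=160/337
sensor matrix S = [[160/481, 32/125], [160/337, 32/85]]; det S = 253952/68891225
solve [mL_A; mL_B] = S·[w00; w01] and [mR_A; mR_B] = S·[w10; w11]:
  w00 = 1/2, w01 = -1/2, w10 = 1, w11 = 0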